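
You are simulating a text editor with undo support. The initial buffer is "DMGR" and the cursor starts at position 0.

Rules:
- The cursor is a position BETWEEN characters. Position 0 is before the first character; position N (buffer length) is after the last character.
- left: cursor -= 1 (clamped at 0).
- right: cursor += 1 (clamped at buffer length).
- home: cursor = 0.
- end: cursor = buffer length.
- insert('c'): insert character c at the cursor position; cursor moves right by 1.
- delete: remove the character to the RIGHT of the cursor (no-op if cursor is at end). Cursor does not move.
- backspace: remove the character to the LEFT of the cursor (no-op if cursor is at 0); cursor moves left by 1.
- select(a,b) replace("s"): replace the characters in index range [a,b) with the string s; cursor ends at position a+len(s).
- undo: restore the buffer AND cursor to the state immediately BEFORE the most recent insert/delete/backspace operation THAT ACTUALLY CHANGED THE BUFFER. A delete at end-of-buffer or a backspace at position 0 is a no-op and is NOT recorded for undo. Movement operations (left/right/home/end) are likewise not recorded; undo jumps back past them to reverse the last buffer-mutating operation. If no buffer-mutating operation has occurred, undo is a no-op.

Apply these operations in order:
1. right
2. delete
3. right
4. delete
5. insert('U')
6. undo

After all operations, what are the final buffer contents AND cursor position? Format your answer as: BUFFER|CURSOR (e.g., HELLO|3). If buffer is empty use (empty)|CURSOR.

Answer: DG|2

Derivation:
After op 1 (right): buf='DMGR' cursor=1
After op 2 (delete): buf='DGR' cursor=1
After op 3 (right): buf='DGR' cursor=2
After op 4 (delete): buf='DG' cursor=2
After op 5 (insert('U')): buf='DGU' cursor=3
After op 6 (undo): buf='DG' cursor=2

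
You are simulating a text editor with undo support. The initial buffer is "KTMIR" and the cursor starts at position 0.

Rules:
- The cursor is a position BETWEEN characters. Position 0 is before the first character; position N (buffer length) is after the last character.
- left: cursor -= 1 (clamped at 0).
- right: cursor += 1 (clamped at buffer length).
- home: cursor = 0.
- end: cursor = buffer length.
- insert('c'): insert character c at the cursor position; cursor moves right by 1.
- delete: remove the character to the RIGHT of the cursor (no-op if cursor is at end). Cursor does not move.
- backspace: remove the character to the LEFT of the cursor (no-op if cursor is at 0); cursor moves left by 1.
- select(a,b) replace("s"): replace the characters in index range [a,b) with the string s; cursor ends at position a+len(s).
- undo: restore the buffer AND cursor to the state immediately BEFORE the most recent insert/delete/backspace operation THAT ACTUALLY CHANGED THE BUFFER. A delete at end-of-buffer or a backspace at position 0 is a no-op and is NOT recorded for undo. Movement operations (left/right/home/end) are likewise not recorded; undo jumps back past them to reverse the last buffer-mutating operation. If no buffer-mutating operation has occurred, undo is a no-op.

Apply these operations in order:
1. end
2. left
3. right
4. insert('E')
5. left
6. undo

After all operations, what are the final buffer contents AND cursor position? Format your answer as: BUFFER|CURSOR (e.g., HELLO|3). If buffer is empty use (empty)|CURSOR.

Answer: KTMIR|5

Derivation:
After op 1 (end): buf='KTMIR' cursor=5
After op 2 (left): buf='KTMIR' cursor=4
After op 3 (right): buf='KTMIR' cursor=5
After op 4 (insert('E')): buf='KTMIRE' cursor=6
After op 5 (left): buf='KTMIRE' cursor=5
After op 6 (undo): buf='KTMIR' cursor=5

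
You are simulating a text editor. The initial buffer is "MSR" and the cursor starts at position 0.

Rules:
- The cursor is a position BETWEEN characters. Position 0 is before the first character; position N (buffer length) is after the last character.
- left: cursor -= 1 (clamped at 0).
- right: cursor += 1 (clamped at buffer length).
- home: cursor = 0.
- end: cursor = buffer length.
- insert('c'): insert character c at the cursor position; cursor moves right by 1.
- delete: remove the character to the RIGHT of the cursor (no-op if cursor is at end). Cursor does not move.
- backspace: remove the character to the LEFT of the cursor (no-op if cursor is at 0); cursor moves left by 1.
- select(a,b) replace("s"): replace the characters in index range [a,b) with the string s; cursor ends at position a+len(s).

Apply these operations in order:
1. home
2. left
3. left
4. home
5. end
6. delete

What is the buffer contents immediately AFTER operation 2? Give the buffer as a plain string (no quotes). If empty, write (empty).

After op 1 (home): buf='MSR' cursor=0
After op 2 (left): buf='MSR' cursor=0

Answer: MSR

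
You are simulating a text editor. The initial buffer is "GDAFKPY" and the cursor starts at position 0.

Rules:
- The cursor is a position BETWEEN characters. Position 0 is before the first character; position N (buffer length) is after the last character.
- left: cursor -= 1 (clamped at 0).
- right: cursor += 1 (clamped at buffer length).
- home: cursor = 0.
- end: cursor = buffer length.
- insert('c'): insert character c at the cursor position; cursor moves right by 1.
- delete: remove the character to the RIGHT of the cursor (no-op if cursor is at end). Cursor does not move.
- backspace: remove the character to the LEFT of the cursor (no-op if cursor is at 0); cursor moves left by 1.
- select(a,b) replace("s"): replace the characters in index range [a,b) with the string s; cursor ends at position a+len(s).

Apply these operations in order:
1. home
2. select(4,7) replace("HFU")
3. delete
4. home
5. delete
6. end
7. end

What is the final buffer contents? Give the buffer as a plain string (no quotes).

Answer: DAFHFU

Derivation:
After op 1 (home): buf='GDAFKPY' cursor=0
After op 2 (select(4,7) replace("HFU")): buf='GDAFHFU' cursor=7
After op 3 (delete): buf='GDAFHFU' cursor=7
After op 4 (home): buf='GDAFHFU' cursor=0
After op 5 (delete): buf='DAFHFU' cursor=0
After op 6 (end): buf='DAFHFU' cursor=6
After op 7 (end): buf='DAFHFU' cursor=6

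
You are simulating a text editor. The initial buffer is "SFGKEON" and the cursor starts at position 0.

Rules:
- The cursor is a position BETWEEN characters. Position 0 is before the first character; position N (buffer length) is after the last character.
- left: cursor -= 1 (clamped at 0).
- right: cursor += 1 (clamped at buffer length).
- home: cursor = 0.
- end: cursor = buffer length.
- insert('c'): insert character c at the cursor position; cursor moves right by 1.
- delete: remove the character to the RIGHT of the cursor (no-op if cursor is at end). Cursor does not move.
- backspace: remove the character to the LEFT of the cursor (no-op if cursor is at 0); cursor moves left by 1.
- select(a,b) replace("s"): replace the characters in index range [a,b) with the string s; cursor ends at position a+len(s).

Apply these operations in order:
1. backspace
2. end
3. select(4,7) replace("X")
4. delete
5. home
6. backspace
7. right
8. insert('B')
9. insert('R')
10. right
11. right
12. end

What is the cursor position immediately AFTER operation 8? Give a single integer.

After op 1 (backspace): buf='SFGKEON' cursor=0
After op 2 (end): buf='SFGKEON' cursor=7
After op 3 (select(4,7) replace("X")): buf='SFGKX' cursor=5
After op 4 (delete): buf='SFGKX' cursor=5
After op 5 (home): buf='SFGKX' cursor=0
After op 6 (backspace): buf='SFGKX' cursor=0
After op 7 (right): buf='SFGKX' cursor=1
After op 8 (insert('B')): buf='SBFGKX' cursor=2

Answer: 2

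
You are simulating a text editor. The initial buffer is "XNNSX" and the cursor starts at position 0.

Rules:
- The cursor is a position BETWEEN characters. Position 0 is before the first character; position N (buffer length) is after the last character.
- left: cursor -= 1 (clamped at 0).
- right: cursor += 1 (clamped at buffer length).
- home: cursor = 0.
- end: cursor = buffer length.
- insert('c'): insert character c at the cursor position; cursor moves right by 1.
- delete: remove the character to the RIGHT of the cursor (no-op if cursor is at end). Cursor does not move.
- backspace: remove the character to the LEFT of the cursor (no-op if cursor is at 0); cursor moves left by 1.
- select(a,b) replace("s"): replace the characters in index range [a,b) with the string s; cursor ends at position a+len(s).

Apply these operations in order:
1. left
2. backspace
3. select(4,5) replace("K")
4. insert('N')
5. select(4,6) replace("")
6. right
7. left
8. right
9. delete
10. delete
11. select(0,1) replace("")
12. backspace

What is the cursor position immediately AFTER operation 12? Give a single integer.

After op 1 (left): buf='XNNSX' cursor=0
After op 2 (backspace): buf='XNNSX' cursor=0
After op 3 (select(4,5) replace("K")): buf='XNNSK' cursor=5
After op 4 (insert('N')): buf='XNNSKN' cursor=6
After op 5 (select(4,6) replace("")): buf='XNNS' cursor=4
After op 6 (right): buf='XNNS' cursor=4
After op 7 (left): buf='XNNS' cursor=3
After op 8 (right): buf='XNNS' cursor=4
After op 9 (delete): buf='XNNS' cursor=4
After op 10 (delete): buf='XNNS' cursor=4
After op 11 (select(0,1) replace("")): buf='NNS' cursor=0
After op 12 (backspace): buf='NNS' cursor=0

Answer: 0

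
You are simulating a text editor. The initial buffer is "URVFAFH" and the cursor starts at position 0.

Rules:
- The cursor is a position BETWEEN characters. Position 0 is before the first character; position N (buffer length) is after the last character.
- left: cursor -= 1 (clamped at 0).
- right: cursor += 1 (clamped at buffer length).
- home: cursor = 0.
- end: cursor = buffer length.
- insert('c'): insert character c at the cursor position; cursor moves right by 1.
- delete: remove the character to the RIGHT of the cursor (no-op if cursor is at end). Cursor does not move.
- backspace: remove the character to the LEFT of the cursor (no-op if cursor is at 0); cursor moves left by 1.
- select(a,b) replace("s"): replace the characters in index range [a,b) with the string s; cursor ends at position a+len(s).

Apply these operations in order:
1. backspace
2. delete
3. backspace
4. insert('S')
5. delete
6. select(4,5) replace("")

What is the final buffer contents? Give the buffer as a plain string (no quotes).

After op 1 (backspace): buf='URVFAFH' cursor=0
After op 2 (delete): buf='RVFAFH' cursor=0
After op 3 (backspace): buf='RVFAFH' cursor=0
After op 4 (insert('S')): buf='SRVFAFH' cursor=1
After op 5 (delete): buf='SVFAFH' cursor=1
After op 6 (select(4,5) replace("")): buf='SVFAH' cursor=4

Answer: SVFAH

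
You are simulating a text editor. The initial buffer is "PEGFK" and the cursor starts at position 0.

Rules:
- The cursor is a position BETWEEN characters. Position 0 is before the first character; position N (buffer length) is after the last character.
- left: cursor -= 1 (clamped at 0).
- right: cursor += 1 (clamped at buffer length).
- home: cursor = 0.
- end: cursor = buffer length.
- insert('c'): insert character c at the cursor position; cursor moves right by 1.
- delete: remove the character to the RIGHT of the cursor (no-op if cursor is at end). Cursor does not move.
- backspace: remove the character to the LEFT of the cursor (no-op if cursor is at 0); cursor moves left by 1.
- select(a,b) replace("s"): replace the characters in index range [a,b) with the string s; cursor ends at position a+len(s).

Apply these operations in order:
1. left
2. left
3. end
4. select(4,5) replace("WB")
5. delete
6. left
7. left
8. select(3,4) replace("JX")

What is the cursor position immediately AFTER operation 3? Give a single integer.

After op 1 (left): buf='PEGFK' cursor=0
After op 2 (left): buf='PEGFK' cursor=0
After op 3 (end): buf='PEGFK' cursor=5

Answer: 5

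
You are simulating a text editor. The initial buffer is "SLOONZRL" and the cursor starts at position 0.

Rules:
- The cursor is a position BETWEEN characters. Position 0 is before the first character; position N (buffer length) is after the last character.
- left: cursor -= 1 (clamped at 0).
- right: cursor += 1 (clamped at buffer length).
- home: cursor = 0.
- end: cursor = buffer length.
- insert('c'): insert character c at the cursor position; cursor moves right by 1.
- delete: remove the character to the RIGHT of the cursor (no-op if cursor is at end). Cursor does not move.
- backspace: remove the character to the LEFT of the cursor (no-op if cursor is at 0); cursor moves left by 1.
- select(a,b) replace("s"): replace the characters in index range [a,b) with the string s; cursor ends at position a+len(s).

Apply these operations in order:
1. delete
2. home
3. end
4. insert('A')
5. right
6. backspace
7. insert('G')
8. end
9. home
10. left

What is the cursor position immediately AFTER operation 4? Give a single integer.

After op 1 (delete): buf='LOONZRL' cursor=0
After op 2 (home): buf='LOONZRL' cursor=0
After op 3 (end): buf='LOONZRL' cursor=7
After op 4 (insert('A')): buf='LOONZRLA' cursor=8

Answer: 8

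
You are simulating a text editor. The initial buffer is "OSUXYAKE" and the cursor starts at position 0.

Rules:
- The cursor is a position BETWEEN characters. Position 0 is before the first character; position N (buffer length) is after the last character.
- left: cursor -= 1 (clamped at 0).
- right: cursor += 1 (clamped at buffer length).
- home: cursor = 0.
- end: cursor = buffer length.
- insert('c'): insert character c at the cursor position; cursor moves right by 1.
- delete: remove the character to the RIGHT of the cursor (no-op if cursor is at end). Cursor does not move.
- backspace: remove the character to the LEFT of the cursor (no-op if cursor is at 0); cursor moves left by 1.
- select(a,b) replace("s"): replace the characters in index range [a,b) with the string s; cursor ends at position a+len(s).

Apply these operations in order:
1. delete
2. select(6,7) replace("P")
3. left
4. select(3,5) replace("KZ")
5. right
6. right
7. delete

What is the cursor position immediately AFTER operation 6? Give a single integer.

Answer: 7

Derivation:
After op 1 (delete): buf='SUXYAKE' cursor=0
After op 2 (select(6,7) replace("P")): buf='SUXYAKP' cursor=7
After op 3 (left): buf='SUXYAKP' cursor=6
After op 4 (select(3,5) replace("KZ")): buf='SUXKZKP' cursor=5
After op 5 (right): buf='SUXKZKP' cursor=6
After op 6 (right): buf='SUXKZKP' cursor=7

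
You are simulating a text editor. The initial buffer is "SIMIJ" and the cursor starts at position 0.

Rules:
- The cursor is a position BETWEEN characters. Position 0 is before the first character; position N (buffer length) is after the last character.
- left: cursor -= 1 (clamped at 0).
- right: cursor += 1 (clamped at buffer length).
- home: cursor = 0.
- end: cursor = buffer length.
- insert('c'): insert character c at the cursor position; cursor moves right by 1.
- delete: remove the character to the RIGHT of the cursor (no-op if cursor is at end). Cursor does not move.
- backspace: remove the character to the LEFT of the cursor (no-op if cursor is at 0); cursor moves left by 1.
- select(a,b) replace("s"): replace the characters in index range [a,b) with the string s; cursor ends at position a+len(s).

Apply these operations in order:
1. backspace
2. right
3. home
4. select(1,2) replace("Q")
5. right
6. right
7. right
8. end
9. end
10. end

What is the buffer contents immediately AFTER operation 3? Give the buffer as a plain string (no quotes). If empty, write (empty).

After op 1 (backspace): buf='SIMIJ' cursor=0
After op 2 (right): buf='SIMIJ' cursor=1
After op 3 (home): buf='SIMIJ' cursor=0

Answer: SIMIJ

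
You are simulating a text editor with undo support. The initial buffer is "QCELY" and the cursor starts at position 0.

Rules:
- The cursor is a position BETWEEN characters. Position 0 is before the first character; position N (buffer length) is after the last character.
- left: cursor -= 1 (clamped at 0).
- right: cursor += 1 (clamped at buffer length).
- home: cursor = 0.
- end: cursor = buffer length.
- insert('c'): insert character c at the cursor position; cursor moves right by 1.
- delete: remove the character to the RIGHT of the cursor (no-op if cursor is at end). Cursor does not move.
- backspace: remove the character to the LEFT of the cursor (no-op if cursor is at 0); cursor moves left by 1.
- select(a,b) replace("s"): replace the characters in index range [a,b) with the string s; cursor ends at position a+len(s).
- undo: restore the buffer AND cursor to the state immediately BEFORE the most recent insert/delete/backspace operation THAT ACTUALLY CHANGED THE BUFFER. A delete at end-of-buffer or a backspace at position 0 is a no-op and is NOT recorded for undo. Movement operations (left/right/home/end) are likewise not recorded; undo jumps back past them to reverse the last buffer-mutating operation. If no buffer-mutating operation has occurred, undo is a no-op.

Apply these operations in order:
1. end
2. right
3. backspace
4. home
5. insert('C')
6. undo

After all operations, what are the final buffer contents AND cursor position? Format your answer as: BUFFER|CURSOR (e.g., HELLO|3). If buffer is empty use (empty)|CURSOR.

Answer: QCEL|0

Derivation:
After op 1 (end): buf='QCELY' cursor=5
After op 2 (right): buf='QCELY' cursor=5
After op 3 (backspace): buf='QCEL' cursor=4
After op 4 (home): buf='QCEL' cursor=0
After op 5 (insert('C')): buf='CQCEL' cursor=1
After op 6 (undo): buf='QCEL' cursor=0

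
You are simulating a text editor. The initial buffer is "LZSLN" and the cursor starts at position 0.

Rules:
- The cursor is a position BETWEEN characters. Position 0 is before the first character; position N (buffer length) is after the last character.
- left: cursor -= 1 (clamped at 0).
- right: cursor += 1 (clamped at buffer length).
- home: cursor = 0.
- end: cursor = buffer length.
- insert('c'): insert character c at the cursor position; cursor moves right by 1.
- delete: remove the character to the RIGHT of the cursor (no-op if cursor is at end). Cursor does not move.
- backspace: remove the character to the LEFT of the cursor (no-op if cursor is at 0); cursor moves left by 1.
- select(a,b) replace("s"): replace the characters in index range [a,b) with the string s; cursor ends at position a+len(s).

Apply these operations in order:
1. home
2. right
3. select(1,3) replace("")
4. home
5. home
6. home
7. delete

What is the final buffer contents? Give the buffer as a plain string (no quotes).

After op 1 (home): buf='LZSLN' cursor=0
After op 2 (right): buf='LZSLN' cursor=1
After op 3 (select(1,3) replace("")): buf='LLN' cursor=1
After op 4 (home): buf='LLN' cursor=0
After op 5 (home): buf='LLN' cursor=0
After op 6 (home): buf='LLN' cursor=0
After op 7 (delete): buf='LN' cursor=0

Answer: LN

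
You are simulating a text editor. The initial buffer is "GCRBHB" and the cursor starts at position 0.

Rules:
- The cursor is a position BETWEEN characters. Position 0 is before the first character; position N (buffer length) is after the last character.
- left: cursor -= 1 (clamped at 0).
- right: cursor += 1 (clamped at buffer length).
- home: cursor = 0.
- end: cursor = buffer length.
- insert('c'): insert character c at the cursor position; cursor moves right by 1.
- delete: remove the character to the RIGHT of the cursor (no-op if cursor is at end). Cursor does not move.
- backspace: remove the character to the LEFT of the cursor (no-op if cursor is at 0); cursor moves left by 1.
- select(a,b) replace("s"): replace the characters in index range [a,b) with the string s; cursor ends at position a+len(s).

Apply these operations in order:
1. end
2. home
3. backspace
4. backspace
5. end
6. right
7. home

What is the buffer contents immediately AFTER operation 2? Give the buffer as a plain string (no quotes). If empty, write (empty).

Answer: GCRBHB

Derivation:
After op 1 (end): buf='GCRBHB' cursor=6
After op 2 (home): buf='GCRBHB' cursor=0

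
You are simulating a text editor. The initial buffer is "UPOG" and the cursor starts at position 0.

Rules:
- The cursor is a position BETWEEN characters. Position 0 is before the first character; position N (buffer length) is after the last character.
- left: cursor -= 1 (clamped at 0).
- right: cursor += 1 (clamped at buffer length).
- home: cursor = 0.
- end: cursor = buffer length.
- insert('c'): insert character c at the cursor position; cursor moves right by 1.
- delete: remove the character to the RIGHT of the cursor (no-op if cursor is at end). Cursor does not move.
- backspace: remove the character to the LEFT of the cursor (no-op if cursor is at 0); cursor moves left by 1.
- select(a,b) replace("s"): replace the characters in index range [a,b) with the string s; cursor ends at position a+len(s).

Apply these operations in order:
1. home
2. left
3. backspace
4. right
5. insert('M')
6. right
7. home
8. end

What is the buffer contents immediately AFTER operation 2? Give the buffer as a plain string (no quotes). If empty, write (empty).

Answer: UPOG

Derivation:
After op 1 (home): buf='UPOG' cursor=0
After op 2 (left): buf='UPOG' cursor=0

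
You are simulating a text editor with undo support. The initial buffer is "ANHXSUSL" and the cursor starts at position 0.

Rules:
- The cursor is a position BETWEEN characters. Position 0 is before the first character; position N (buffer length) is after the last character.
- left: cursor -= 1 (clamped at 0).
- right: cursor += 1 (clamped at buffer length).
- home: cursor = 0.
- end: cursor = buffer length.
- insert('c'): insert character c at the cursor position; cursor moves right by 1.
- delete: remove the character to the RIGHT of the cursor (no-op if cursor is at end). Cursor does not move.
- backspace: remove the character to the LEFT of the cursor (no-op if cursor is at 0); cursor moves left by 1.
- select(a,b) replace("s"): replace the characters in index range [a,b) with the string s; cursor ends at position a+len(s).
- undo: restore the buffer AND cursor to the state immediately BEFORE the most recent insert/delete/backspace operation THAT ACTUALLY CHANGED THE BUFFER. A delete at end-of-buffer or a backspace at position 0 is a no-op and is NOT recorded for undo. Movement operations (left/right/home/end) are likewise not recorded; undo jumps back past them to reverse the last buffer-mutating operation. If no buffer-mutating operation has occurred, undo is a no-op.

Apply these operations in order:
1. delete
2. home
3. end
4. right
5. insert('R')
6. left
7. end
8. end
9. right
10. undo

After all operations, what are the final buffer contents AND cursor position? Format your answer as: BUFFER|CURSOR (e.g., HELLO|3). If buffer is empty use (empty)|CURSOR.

Answer: NHXSUSL|7

Derivation:
After op 1 (delete): buf='NHXSUSL' cursor=0
After op 2 (home): buf='NHXSUSL' cursor=0
After op 3 (end): buf='NHXSUSL' cursor=7
After op 4 (right): buf='NHXSUSL' cursor=7
After op 5 (insert('R')): buf='NHXSUSLR' cursor=8
After op 6 (left): buf='NHXSUSLR' cursor=7
After op 7 (end): buf='NHXSUSLR' cursor=8
After op 8 (end): buf='NHXSUSLR' cursor=8
After op 9 (right): buf='NHXSUSLR' cursor=8
After op 10 (undo): buf='NHXSUSL' cursor=7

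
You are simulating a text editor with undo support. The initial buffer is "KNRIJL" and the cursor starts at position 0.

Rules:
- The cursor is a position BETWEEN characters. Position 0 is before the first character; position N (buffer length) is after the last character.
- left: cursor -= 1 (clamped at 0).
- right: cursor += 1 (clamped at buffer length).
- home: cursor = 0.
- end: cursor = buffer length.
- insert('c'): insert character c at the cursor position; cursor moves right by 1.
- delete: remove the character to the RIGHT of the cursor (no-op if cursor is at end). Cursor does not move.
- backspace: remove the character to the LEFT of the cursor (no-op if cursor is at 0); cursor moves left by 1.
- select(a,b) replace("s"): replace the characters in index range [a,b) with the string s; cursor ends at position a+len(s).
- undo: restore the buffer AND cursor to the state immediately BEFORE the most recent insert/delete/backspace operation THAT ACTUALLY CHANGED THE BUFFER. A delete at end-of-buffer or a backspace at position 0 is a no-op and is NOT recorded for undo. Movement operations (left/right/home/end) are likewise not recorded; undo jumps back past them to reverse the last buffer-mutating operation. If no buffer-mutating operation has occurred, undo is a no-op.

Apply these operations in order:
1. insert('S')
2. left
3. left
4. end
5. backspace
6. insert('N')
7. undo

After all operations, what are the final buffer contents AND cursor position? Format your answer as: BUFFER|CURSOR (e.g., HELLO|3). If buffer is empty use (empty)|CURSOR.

Answer: SKNRIJ|6

Derivation:
After op 1 (insert('S')): buf='SKNRIJL' cursor=1
After op 2 (left): buf='SKNRIJL' cursor=0
After op 3 (left): buf='SKNRIJL' cursor=0
After op 4 (end): buf='SKNRIJL' cursor=7
After op 5 (backspace): buf='SKNRIJ' cursor=6
After op 6 (insert('N')): buf='SKNRIJN' cursor=7
After op 7 (undo): buf='SKNRIJ' cursor=6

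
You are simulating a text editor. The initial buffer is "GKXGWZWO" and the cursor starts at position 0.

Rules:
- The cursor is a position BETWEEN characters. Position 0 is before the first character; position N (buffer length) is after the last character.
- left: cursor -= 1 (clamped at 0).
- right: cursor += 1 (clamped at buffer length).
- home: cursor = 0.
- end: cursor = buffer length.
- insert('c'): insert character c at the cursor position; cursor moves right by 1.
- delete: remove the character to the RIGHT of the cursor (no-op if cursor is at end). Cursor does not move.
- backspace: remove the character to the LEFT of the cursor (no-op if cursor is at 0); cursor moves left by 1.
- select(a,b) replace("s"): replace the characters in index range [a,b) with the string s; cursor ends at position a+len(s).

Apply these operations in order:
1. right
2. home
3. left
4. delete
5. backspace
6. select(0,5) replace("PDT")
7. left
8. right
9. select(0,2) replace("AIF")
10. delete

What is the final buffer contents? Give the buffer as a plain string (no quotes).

Answer: AIFWO

Derivation:
After op 1 (right): buf='GKXGWZWO' cursor=1
After op 2 (home): buf='GKXGWZWO' cursor=0
After op 3 (left): buf='GKXGWZWO' cursor=0
After op 4 (delete): buf='KXGWZWO' cursor=0
After op 5 (backspace): buf='KXGWZWO' cursor=0
After op 6 (select(0,5) replace("PDT")): buf='PDTWO' cursor=3
After op 7 (left): buf='PDTWO' cursor=2
After op 8 (right): buf='PDTWO' cursor=3
After op 9 (select(0,2) replace("AIF")): buf='AIFTWO' cursor=3
After op 10 (delete): buf='AIFWO' cursor=3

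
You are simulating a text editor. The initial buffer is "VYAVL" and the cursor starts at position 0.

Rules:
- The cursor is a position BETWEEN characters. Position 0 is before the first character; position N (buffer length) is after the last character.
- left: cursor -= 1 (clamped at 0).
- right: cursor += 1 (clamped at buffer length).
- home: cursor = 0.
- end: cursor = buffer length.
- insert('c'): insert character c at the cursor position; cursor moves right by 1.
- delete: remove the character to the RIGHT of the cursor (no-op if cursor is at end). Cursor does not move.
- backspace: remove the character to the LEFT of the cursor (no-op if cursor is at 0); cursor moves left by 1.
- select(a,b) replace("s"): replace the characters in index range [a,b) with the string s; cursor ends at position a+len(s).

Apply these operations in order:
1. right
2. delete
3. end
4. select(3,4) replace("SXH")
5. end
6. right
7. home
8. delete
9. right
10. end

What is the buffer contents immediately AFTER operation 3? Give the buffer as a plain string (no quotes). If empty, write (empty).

After op 1 (right): buf='VYAVL' cursor=1
After op 2 (delete): buf='VAVL' cursor=1
After op 3 (end): buf='VAVL' cursor=4

Answer: VAVL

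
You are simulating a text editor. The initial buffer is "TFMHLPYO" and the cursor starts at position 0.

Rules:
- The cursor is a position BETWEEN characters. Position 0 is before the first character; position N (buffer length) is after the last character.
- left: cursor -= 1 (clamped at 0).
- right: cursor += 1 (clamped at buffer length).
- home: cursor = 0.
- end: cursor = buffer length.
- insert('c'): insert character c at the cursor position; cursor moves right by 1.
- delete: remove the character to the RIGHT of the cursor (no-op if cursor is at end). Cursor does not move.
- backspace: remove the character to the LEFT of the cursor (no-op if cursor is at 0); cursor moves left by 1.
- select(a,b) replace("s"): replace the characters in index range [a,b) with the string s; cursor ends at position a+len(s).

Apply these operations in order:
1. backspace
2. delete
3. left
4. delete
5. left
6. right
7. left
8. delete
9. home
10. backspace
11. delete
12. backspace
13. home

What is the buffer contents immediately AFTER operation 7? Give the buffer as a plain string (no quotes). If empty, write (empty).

Answer: MHLPYO

Derivation:
After op 1 (backspace): buf='TFMHLPYO' cursor=0
After op 2 (delete): buf='FMHLPYO' cursor=0
After op 3 (left): buf='FMHLPYO' cursor=0
After op 4 (delete): buf='MHLPYO' cursor=0
After op 5 (left): buf='MHLPYO' cursor=0
After op 6 (right): buf='MHLPYO' cursor=1
After op 7 (left): buf='MHLPYO' cursor=0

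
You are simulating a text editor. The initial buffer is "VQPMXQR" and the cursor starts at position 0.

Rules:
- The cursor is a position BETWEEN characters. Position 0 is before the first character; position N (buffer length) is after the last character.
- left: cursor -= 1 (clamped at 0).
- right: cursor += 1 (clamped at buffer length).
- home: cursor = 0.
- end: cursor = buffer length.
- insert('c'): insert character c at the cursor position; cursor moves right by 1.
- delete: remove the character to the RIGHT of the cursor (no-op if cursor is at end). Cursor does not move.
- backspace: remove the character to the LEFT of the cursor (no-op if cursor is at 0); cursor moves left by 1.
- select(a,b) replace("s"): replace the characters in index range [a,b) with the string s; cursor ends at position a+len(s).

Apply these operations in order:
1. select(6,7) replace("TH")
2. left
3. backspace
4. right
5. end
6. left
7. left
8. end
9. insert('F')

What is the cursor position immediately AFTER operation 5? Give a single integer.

After op 1 (select(6,7) replace("TH")): buf='VQPMXQTH' cursor=8
After op 2 (left): buf='VQPMXQTH' cursor=7
After op 3 (backspace): buf='VQPMXQH' cursor=6
After op 4 (right): buf='VQPMXQH' cursor=7
After op 5 (end): buf='VQPMXQH' cursor=7

Answer: 7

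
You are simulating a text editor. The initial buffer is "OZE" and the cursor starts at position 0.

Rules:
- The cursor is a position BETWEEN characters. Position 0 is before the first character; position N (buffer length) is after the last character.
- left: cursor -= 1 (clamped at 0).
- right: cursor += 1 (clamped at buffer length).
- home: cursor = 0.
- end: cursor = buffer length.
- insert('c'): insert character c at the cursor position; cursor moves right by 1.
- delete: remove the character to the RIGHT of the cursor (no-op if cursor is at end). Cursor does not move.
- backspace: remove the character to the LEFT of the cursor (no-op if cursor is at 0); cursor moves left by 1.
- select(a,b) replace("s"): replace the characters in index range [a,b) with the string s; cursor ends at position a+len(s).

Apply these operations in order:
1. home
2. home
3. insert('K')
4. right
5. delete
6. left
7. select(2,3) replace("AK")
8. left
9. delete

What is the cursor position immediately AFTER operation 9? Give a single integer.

Answer: 3

Derivation:
After op 1 (home): buf='OZE' cursor=0
After op 2 (home): buf='OZE' cursor=0
After op 3 (insert('K')): buf='KOZE' cursor=1
After op 4 (right): buf='KOZE' cursor=2
After op 5 (delete): buf='KOE' cursor=2
After op 6 (left): buf='KOE' cursor=1
After op 7 (select(2,3) replace("AK")): buf='KOAK' cursor=4
After op 8 (left): buf='KOAK' cursor=3
After op 9 (delete): buf='KOA' cursor=3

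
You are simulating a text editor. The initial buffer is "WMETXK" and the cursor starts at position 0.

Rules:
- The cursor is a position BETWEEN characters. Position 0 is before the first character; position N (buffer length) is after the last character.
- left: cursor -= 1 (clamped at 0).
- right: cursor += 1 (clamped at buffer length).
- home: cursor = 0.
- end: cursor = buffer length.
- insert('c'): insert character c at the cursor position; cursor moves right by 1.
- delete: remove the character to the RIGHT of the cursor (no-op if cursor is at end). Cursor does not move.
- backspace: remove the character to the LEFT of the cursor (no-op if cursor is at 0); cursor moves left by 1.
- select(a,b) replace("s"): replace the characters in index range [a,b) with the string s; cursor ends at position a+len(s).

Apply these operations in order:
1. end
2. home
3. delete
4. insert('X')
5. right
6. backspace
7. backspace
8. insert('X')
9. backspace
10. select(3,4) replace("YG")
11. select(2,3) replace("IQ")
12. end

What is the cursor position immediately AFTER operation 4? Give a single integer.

Answer: 1

Derivation:
After op 1 (end): buf='WMETXK' cursor=6
After op 2 (home): buf='WMETXK' cursor=0
After op 3 (delete): buf='METXK' cursor=0
After op 4 (insert('X')): buf='XMETXK' cursor=1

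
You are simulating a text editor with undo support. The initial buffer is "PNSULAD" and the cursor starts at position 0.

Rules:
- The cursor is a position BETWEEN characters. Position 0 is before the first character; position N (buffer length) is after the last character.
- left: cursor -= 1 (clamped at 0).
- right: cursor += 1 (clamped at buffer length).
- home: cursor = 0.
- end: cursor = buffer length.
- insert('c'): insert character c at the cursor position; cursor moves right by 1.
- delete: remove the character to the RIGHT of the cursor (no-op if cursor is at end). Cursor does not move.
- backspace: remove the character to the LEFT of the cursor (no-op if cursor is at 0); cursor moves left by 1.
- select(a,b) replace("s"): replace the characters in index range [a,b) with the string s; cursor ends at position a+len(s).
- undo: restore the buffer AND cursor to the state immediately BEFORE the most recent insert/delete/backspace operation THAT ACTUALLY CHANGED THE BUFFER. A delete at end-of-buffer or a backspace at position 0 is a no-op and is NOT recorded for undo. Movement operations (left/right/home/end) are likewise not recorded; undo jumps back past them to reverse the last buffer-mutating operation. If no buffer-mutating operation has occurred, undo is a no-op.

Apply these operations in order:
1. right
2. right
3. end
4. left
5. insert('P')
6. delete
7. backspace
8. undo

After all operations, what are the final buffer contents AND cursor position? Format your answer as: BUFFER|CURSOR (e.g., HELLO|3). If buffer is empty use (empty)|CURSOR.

Answer: PNSULAP|7

Derivation:
After op 1 (right): buf='PNSULAD' cursor=1
After op 2 (right): buf='PNSULAD' cursor=2
After op 3 (end): buf='PNSULAD' cursor=7
After op 4 (left): buf='PNSULAD' cursor=6
After op 5 (insert('P')): buf='PNSULAPD' cursor=7
After op 6 (delete): buf='PNSULAP' cursor=7
After op 7 (backspace): buf='PNSULA' cursor=6
After op 8 (undo): buf='PNSULAP' cursor=7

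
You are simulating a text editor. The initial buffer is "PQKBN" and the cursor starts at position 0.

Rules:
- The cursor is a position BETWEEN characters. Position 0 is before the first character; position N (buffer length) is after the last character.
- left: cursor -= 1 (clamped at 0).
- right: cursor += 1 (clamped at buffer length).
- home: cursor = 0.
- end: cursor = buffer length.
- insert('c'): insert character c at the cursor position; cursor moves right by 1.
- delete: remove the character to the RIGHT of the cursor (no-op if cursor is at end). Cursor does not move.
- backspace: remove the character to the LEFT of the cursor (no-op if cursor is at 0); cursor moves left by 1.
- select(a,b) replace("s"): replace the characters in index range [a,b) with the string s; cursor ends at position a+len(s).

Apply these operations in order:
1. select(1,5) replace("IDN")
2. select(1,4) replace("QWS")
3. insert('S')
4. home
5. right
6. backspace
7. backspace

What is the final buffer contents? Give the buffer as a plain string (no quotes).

After op 1 (select(1,5) replace("IDN")): buf='PIDN' cursor=4
After op 2 (select(1,4) replace("QWS")): buf='PQWS' cursor=4
After op 3 (insert('S')): buf='PQWSS' cursor=5
After op 4 (home): buf='PQWSS' cursor=0
After op 5 (right): buf='PQWSS' cursor=1
After op 6 (backspace): buf='QWSS' cursor=0
After op 7 (backspace): buf='QWSS' cursor=0

Answer: QWSS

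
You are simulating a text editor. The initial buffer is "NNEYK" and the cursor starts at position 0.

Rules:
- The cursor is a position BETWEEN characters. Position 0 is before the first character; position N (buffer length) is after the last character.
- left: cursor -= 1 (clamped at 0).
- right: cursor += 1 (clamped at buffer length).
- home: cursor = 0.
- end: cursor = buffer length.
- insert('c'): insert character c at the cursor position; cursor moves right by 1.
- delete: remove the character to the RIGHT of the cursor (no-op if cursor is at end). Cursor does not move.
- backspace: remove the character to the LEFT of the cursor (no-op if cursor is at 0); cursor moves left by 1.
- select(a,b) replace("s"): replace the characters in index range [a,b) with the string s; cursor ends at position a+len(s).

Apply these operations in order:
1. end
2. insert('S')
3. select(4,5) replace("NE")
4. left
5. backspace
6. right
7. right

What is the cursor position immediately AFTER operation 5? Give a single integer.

Answer: 4

Derivation:
After op 1 (end): buf='NNEYK' cursor=5
After op 2 (insert('S')): buf='NNEYKS' cursor=6
After op 3 (select(4,5) replace("NE")): buf='NNEYNES' cursor=6
After op 4 (left): buf='NNEYNES' cursor=5
After op 5 (backspace): buf='NNEYES' cursor=4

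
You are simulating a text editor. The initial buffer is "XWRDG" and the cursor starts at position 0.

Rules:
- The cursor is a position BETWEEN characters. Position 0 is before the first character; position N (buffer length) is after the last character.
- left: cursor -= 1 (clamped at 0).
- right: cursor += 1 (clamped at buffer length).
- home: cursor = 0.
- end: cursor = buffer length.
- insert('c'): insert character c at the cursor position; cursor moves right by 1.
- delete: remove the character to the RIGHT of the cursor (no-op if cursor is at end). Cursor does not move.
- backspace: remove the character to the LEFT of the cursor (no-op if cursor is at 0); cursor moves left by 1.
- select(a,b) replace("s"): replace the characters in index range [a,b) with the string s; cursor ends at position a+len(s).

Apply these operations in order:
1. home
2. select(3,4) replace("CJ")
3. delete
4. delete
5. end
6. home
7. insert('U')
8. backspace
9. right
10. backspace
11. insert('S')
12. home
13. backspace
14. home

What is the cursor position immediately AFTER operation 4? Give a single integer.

After op 1 (home): buf='XWRDG' cursor=0
After op 2 (select(3,4) replace("CJ")): buf='XWRCJG' cursor=5
After op 3 (delete): buf='XWRCJ' cursor=5
After op 4 (delete): buf='XWRCJ' cursor=5

Answer: 5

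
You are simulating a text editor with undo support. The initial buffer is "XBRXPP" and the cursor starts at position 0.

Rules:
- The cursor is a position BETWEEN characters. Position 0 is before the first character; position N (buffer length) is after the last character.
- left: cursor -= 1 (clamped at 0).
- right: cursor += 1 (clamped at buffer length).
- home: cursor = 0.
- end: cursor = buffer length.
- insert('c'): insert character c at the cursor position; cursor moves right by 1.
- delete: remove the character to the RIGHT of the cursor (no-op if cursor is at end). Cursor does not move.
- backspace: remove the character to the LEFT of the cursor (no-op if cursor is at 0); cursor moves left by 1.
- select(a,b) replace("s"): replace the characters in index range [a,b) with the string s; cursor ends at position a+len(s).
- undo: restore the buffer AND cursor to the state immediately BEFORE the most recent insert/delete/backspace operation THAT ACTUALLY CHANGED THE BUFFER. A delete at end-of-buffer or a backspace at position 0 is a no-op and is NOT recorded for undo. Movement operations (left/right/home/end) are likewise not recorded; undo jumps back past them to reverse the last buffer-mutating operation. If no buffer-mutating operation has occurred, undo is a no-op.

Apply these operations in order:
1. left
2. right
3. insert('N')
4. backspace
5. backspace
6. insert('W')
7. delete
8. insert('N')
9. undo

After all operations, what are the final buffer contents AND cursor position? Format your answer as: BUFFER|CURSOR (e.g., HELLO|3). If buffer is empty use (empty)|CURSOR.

After op 1 (left): buf='XBRXPP' cursor=0
After op 2 (right): buf='XBRXPP' cursor=1
After op 3 (insert('N')): buf='XNBRXPP' cursor=2
After op 4 (backspace): buf='XBRXPP' cursor=1
After op 5 (backspace): buf='BRXPP' cursor=0
After op 6 (insert('W')): buf='WBRXPP' cursor=1
After op 7 (delete): buf='WRXPP' cursor=1
After op 8 (insert('N')): buf='WNRXPP' cursor=2
After op 9 (undo): buf='WRXPP' cursor=1

Answer: WRXPP|1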